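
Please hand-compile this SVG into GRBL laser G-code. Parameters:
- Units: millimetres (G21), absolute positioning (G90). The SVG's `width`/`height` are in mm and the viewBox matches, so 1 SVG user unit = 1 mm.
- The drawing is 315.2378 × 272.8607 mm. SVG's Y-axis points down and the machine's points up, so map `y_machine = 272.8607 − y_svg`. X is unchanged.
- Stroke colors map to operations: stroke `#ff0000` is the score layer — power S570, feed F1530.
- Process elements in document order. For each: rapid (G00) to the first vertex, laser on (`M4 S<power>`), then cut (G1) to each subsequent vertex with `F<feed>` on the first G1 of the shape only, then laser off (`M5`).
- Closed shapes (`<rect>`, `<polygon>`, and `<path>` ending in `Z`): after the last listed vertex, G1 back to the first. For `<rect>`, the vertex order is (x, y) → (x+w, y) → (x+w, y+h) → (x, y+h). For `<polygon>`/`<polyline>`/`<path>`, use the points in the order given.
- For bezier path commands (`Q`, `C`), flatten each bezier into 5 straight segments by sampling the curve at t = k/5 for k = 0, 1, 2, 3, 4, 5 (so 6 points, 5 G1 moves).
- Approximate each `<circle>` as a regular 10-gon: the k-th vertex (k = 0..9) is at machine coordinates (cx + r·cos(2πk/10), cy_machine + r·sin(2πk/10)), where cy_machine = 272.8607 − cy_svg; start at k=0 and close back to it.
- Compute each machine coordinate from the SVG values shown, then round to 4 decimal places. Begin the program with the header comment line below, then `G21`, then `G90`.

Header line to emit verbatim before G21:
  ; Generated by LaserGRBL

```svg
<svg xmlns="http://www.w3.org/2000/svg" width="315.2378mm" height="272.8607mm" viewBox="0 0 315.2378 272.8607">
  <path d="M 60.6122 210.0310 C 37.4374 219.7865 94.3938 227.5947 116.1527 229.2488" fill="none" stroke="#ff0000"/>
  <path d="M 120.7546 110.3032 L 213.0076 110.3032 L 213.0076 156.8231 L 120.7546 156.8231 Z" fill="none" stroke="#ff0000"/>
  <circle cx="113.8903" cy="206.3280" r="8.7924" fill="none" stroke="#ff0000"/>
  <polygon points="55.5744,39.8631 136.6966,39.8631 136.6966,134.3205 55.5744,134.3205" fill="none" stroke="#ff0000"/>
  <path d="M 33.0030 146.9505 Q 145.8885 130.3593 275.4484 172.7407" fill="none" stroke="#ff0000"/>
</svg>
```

; Generated by LaserGRBL
G21
G90
G00 X60.6122 Y62.8297
M4 S570
G1 X55.4004 Y57.2437 F1530
G1 X63.8844 Y52.3270
G1 X80.5283 Y48.2816
G1 X99.7963 Y45.3092
G1 X116.1527 Y43.6119
M5
G00 X120.7546 Y162.5575
M4 S570
G1 X213.0076 Y162.5575 F1530
G1 X213.0076 Y116.0376
G1 X120.7546 Y116.0376
G1 X120.7546 Y162.5575
M5
G00 X122.6827 Y66.5327
M4 S570
G1 X121.0035 Y71.7007 F1530
G1 X116.6073 Y74.8948
G1 X111.1733 Y74.8948
G1 X106.7771 Y71.7007
G1 X105.0979 Y66.5327
G1 X106.7771 Y61.3647
G1 X111.1733 Y58.1706
G1 X116.6073 Y58.1706
G1 X121.0035 Y61.3647
G1 X122.6827 Y66.5327
M5
G00 X55.5744 Y232.9976
M4 S570
G1 X136.6966 Y232.9976 F1530
G1 X136.6966 Y138.5402
G1 X55.5744 Y138.5402
G1 X55.5744 Y232.9976
M5
G00 X33.0030 Y125.9102
M4 S570
G1 X78.8242 Y130.1878 F1530
G1 X125.9793 Y129.7475
G1 X174.4684 Y124.5895
G1 X224.2914 Y114.7137
G1 X275.4484 Y100.1200
M5

1 u = 1 mm; y_m = 272.8607 − y.

[1] `<path>` cubic bezier, #ff0000→score S570 F1530: (60.6122,62.8297) → (55.4004,57.2437) → (63.8844,52.3270) → (80.5283,48.2816) → (99.7963,45.3092) → (116.1527,43.6119)

[2] `<path>` rectangle, #ff0000→score S570 F1530: (120.7546,162.5575) → (213.0076,162.5575) → (213.0076,116.0376) → (120.7546,116.0376) → (120.7546,162.5575) (closed)

[3] `<circle>` circle, #ff0000→score S570 F1530: (122.6827,66.5327) → (121.0035,71.7007) → (116.6073,74.8948) → (111.1733,74.8948) → (106.7771,71.7007) → (105.0979,66.5327) → (106.7771,61.3647) → (111.1733,58.1706) → (116.6073,58.1706) → (121.0035,61.3647) → (122.6827,66.5327) (closed)

[4] `<polygon>` rectangle, #ff0000→score S570 F1530: (55.5744,232.9976) → (136.6966,232.9976) → (136.6966,138.5402) → (55.5744,138.5402) → (55.5744,232.9976) (closed)

[5] `<path>` quadratic bezier, #ff0000→score S570 F1530: (33.0030,125.9102) → (78.8242,130.1878) → (125.9793,129.7475) → (174.4684,124.5895) → (224.2914,114.7137) → (275.4484,100.1200)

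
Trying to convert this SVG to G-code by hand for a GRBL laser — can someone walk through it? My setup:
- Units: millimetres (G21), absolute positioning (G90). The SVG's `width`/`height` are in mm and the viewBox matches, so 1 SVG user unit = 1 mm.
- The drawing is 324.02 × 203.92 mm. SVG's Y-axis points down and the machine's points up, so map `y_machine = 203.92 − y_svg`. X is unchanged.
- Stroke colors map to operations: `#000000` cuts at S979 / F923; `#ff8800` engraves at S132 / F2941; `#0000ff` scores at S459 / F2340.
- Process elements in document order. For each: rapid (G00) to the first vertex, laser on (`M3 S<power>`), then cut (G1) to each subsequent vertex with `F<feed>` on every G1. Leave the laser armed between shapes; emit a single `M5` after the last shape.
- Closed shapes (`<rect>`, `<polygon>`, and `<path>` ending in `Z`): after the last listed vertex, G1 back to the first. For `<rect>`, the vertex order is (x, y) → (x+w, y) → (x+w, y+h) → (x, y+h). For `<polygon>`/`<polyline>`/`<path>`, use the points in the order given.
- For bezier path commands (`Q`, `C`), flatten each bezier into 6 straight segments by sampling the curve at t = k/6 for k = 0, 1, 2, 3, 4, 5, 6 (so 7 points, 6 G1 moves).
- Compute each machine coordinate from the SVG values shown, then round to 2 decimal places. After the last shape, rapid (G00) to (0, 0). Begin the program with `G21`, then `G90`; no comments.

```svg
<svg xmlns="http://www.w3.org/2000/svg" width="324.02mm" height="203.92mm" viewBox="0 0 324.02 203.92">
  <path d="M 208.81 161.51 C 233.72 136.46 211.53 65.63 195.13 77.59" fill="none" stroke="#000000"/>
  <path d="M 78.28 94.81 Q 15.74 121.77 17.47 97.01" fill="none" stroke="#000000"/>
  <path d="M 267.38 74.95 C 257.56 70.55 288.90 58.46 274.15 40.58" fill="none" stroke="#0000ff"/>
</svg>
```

G21
G90
G00 X208.81 Y42.41
M3 S979
G1 X217.58 Y58.15 F923
G1 X219.98 Y77.96 F923
G1 X217.46 Y98.25 F923
G1 X211.50 Y115.46 F923
G1 X203.57 Y126.01 F923
G1 X195.13 Y126.33 F923
G00 X78.28 Y109.11
M3 S979
G1 X59.22 Y101.56 F923
G1 X43.73 Y96.88 F923
G1 X31.81 Y95.08 F923
G1 X23.46 Y96.15 F923
G1 X18.68 Y100.09 F923
G1 X17.47 Y106.91 F923
G00 X267.38 Y128.97
M3 S459
G1 X265.50 Y131.80 F2340
G1 X268.05 Y135.86 F2340
G1 X272.61 Y141.10 F2340
G1 X276.77 Y147.46 F2340
G1 X278.09 Y154.89 F2340
G1 X274.15 Y163.34 F2340
M5
G00 X0.00 Y0.00

1 u = 1 mm; y_m = 203.92 − y.

[1] `<path>` cubic bezier, #000000→cut S979 F923: (208.81,42.41) → (217.58,58.15) → (219.98,77.96) → (217.46,98.25) → (211.50,115.46) → (203.57,126.01) → (195.13,126.33)

[2] `<path>` quadratic bezier, #000000→cut S979 F923: (78.28,109.11) → (59.22,101.56) → (43.73,96.88) → (31.81,95.08) → (23.46,96.15) → (18.68,100.09) → (17.47,106.91)

[3] `<path>` cubic bezier, #0000ff→score S459 F2340: (267.38,128.97) → (265.50,131.80) → (268.05,135.86) → (272.61,141.10) → (276.77,147.46) → (278.09,154.89) → (274.15,163.34)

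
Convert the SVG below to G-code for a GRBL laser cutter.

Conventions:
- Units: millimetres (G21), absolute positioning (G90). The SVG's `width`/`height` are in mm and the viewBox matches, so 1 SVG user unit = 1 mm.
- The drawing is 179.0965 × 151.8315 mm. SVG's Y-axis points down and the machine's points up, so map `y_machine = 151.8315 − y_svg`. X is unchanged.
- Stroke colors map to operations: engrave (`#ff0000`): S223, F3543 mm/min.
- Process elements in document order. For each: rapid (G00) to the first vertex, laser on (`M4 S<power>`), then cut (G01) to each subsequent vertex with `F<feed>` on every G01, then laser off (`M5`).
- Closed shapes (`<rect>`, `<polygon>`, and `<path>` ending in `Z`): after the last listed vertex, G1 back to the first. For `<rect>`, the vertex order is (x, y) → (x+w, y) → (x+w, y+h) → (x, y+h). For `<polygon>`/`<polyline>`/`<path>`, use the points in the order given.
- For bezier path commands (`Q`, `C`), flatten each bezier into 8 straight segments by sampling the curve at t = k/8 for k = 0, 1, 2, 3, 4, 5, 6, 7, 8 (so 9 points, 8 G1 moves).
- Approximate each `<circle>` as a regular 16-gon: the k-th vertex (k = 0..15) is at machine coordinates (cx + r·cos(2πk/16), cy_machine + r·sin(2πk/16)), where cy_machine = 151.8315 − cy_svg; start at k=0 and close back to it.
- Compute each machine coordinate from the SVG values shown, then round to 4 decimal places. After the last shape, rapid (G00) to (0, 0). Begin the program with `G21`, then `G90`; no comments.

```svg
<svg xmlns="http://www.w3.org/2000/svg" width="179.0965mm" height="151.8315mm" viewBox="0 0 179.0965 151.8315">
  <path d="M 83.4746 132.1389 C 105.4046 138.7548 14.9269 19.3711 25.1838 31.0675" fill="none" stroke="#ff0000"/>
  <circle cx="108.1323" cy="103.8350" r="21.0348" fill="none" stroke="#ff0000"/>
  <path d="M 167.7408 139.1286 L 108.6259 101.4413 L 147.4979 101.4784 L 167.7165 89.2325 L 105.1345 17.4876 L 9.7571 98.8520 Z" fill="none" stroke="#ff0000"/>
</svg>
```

Since the viewBox matches the mm dimensions, user units are millimetres directly. The only transform is the Y-flip y_m = 151.8315 − y_svg.

Shape 1 is a cubic bezier drawn with `<path>`. Its stroke #ff0000 means engrave at S223, F3543. After flipping Y the toolpath is (83.4746,19.6926) → (86.8455,22.6158) → (82.1760,34.3387) → (71.9638,51.8489) → (58.7066,72.1335) → (44.9023,92.1800) → (33.0485,108.9757) → (25.6431,119.5079) → (25.1838,120.7640).

Shape 2 is a circle drawn with `<circle>`. Its stroke #ff0000 means engrave at S223, F3543. After flipping Y the toolpath is (129.1671,47.9965) → (127.5659,56.0462) → (123.0061,62.8703) → (116.1820,67.4301) → (108.1323,69.0313) → (100.0826,67.4301) → (93.2585,62.8703) → (88.6987,56.0462) → (87.0975,47.9965) → (88.6987,39.9468) → (93.2585,33.1227) → (100.0826,28.5629) → (108.1323,26.9617) → (116.1820,28.5629) → (123.0061,33.1227) → (127.5659,39.9468) → (129.1671,47.9965), returning to the start.

Shape 3 is a closed polygon drawn with `<path>`. Its stroke #ff0000 means engrave at S223, F3543. After flipping Y the toolpath is (167.7408,12.7029) → (108.6259,50.3902) → (147.4979,50.3531) → (167.7165,62.5990) → (105.1345,134.3439) → (9.7571,52.9795) → (167.7408,12.7029), returning to the start.

G21
G90
G00 X83.4746 Y19.6926
M4 S223
G01 X86.8455 Y22.6158 F3543
G01 X82.1760 Y34.3387 F3543
G01 X71.9638 Y51.8489 F3543
G01 X58.7066 Y72.1335 F3543
G01 X44.9023 Y92.1800 F3543
G01 X33.0485 Y108.9757 F3543
G01 X25.6431 Y119.5079 F3543
G01 X25.1838 Y120.7640 F3543
M5
G00 X129.1671 Y47.9965
M4 S223
G01 X127.5659 Y56.0462 F3543
G01 X123.0061 Y62.8703 F3543
G01 X116.1820 Y67.4301 F3543
G01 X108.1323 Y69.0313 F3543
G01 X100.0826 Y67.4301 F3543
G01 X93.2585 Y62.8703 F3543
G01 X88.6987 Y56.0462 F3543
G01 X87.0975 Y47.9965 F3543
G01 X88.6987 Y39.9468 F3543
G01 X93.2585 Y33.1227 F3543
G01 X100.0826 Y28.5629 F3543
G01 X108.1323 Y26.9617 F3543
G01 X116.1820 Y28.5629 F3543
G01 X123.0061 Y33.1227 F3543
G01 X127.5659 Y39.9468 F3543
G01 X129.1671 Y47.9965 F3543
M5
G00 X167.7408 Y12.7029
M4 S223
G01 X108.6259 Y50.3902 F3543
G01 X147.4979 Y50.3531 F3543
G01 X167.7165 Y62.5990 F3543
G01 X105.1345 Y134.3439 F3543
G01 X9.7571 Y52.9795 F3543
G01 X167.7408 Y12.7029 F3543
M5
G00 X0.0000 Y0.0000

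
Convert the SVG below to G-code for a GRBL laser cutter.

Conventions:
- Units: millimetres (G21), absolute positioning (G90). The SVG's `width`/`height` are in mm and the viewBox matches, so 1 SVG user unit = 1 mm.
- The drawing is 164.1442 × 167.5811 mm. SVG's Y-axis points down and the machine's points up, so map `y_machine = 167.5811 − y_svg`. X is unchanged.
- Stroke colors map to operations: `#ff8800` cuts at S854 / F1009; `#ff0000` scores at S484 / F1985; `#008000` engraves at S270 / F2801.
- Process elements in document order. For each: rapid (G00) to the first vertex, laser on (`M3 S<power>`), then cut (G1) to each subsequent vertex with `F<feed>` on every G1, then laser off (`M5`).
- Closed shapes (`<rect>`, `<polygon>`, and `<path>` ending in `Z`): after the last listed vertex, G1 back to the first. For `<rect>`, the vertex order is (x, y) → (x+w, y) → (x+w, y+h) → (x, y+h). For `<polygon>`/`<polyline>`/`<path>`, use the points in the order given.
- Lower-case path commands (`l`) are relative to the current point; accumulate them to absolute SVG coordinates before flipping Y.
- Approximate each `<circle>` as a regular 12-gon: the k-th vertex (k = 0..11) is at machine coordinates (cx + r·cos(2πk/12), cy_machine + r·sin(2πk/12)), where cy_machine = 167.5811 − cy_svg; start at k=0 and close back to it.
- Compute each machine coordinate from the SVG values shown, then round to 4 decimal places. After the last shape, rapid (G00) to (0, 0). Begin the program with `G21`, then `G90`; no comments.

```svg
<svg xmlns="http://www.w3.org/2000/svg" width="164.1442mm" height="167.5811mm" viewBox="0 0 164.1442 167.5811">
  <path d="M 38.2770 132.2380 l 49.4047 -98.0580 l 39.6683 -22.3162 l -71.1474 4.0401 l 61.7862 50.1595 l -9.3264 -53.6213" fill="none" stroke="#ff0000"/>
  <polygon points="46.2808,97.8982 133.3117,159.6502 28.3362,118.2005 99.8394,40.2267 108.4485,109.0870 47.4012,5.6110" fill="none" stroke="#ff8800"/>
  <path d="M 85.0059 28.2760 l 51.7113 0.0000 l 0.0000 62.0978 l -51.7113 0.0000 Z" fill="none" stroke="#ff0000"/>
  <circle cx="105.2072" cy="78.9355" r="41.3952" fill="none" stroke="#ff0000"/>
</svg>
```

Since the viewBox matches the mm dimensions, user units are millimetres directly. The only transform is the Y-flip y_m = 167.5811 − y_svg.

Shape 1 is a open polyline drawn with `<path>`. Its stroke #ff0000 means score at S484, F1985. After flipping Y the toolpath is (38.2770,35.3431) → (87.6817,133.4011) → (127.3500,155.7173) → (56.2026,151.6772) → (117.9888,101.5177) → (108.6624,155.1390).

Shape 2 is a closed polygon drawn with `<polygon>`. Its stroke #ff8800 means cut at S854, F1009. After flipping Y the toolpath is (46.2808,69.6829) → (133.3117,7.9309) → (28.3362,49.3806) → (99.8394,127.3544) → (108.4485,58.4941) → (47.4012,161.9701) → (46.2808,69.6829), returning to the start.

Shape 3 is a rectangle drawn with `<path>`. Its stroke #ff0000 means score at S484, F1985. After flipping Y the toolpath is (85.0059,139.3051) → (136.7172,139.3051) → (136.7172,77.2073) → (85.0059,77.2073) → (85.0059,139.3051), returning to the start.

Shape 4 is a circle drawn with `<circle>`. Its stroke #ff0000 means score at S484, F1985. After flipping Y the toolpath is (146.6024,88.6456) → (141.0565,109.3432) → (125.9048,124.4949) → (105.2072,130.0408) → (84.5096,124.4949) → (69.3579,109.3432) → (63.8120,88.6456) → (69.3579,67.9480) → (84.5096,52.7963) → (105.2072,47.2504) → (125.9048,52.7963) → (141.0565,67.9480) → (146.6024,88.6456), returning to the start.

G21
G90
G00 X38.2770 Y35.3431
M3 S484
G1 X87.6817 Y133.4011 F1985
G1 X127.3500 Y155.7173 F1985
G1 X56.2026 Y151.6772 F1985
G1 X117.9888 Y101.5177 F1985
G1 X108.6624 Y155.1390 F1985
M5
G00 X46.2808 Y69.6829
M3 S854
G1 X133.3117 Y7.9309 F1009
G1 X28.3362 Y49.3806 F1009
G1 X99.8394 Y127.3544 F1009
G1 X108.4485 Y58.4941 F1009
G1 X47.4012 Y161.9701 F1009
G1 X46.2808 Y69.6829 F1009
M5
G00 X85.0059 Y139.3051
M3 S484
G1 X136.7172 Y139.3051 F1985
G1 X136.7172 Y77.2073 F1985
G1 X85.0059 Y77.2073 F1985
G1 X85.0059 Y139.3051 F1985
M5
G00 X146.6024 Y88.6456
M3 S484
G1 X141.0565 Y109.3432 F1985
G1 X125.9048 Y124.4949 F1985
G1 X105.2072 Y130.0408 F1985
G1 X84.5096 Y124.4949 F1985
G1 X69.3579 Y109.3432 F1985
G1 X63.8120 Y88.6456 F1985
G1 X69.3579 Y67.9480 F1985
G1 X84.5096 Y52.7963 F1985
G1 X105.2072 Y47.2504 F1985
G1 X125.9048 Y52.7963 F1985
G1 X141.0565 Y67.9480 F1985
G1 X146.6024 Y88.6456 F1985
M5
G00 X0.0000 Y0.0000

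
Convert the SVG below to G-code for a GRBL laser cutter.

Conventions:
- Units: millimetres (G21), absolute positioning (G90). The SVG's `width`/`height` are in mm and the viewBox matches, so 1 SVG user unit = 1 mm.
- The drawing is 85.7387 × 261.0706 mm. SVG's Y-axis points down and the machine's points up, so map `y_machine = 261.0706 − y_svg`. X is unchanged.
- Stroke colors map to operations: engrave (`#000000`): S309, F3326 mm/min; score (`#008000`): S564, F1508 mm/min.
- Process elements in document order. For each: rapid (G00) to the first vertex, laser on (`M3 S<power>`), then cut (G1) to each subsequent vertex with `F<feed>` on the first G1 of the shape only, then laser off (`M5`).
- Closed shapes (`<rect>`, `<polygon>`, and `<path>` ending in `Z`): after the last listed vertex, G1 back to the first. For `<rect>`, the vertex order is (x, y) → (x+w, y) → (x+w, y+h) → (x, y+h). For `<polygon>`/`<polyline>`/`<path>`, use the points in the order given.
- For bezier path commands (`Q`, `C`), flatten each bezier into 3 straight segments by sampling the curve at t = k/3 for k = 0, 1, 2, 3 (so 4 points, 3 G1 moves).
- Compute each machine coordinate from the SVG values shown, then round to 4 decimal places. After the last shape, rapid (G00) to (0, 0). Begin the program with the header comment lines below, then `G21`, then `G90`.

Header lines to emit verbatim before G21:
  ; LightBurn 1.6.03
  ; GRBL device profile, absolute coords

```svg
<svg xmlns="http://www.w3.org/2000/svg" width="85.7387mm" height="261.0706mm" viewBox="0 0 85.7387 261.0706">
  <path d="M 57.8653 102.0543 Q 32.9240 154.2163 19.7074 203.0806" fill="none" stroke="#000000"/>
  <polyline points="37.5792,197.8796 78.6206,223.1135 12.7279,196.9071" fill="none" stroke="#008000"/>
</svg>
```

; LightBurn 1.6.03
; GRBL device profile, absolute coords
G21
G90
G00 X57.8653 Y159.0163
M3 S309
G1 X42.5405 Y124.6080 F3326
G1 X29.8212 Y90.9326
G1 X19.7074 Y57.9900
M5
G00 X37.5792 Y63.1910
M3 S564
G1 X78.6206 Y37.9571 F1508
G1 X12.7279 Y64.1635
M5
G00 X0.0000 Y0.0000

viewBox `0 0 85.7387 261.0706` with mm width/height → 1 unit = 1 mm. Flip: y_m = 261.0706 − y_svg.

**Shape 1** — `<path>` quadratic bezier, stroke `#000000` → engrave (S309, F3326). Control points (SVG): P0=(57.8653,102.0543), P1=(32.9240,154.2163), P2=(19.7074,203.0806); sampled at t=k/3. Machine vertices: (57.8653,159.0163) → (42.5405,124.6080) → (29.8212,90.9326) → (19.7074,57.9900). Open path.

**Shape 2** — `<polyline>` open polyline, stroke `#008000` → score (S564, F1508). Machine vertices: (37.5792,63.1910) → (78.6206,37.9571) → (12.7279,64.1635). Open path.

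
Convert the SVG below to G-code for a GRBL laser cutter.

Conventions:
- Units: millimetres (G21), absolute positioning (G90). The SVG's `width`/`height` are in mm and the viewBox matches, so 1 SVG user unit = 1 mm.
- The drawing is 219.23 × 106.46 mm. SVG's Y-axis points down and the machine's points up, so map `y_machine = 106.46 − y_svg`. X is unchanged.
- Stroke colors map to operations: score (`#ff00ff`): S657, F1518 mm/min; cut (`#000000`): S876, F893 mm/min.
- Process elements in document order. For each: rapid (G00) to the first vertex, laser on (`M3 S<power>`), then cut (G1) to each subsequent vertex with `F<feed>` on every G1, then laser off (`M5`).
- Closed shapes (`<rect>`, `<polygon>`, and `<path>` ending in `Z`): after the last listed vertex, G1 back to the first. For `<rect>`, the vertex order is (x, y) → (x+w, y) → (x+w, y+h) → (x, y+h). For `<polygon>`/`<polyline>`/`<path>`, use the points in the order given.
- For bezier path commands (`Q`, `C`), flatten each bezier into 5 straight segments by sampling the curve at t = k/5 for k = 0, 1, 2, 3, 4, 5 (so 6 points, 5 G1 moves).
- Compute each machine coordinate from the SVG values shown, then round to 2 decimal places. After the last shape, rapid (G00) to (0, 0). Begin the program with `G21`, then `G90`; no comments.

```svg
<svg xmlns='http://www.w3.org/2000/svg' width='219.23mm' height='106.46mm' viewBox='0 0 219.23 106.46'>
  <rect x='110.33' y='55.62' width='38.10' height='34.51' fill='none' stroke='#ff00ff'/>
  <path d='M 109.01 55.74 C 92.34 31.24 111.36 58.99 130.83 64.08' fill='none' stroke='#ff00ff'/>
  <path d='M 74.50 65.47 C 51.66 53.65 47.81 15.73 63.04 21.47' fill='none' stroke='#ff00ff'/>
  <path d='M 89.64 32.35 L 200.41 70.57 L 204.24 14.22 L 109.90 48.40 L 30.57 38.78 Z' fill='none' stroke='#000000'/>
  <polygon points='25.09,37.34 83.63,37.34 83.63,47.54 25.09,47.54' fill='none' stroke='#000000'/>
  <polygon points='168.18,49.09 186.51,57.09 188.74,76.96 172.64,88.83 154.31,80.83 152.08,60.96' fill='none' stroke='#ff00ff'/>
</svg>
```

G21
G90
G00 X110.33 Y50.84
M3 S657
G1 X148.43 Y50.84 F1518
G1 X148.43 Y16.33 F1518
G1 X110.33 Y16.33 F1518
G1 X110.33 Y50.84 F1518
M5
G00 X109.01 Y50.72
M3 S657
G1 X103.01 Y59.75 F1518
G1 X103.88 Y59.83 F1518
G1 X109.94 Y54.57 F1518
G1 X119.48 Y47.55 F1518
G1 X130.83 Y42.38 F1518
M5
G00 X74.50 Y40.99
M3 S657
G1 X63.08 Y50.66 F1518
G1 X56.21 Y63.24 F1518
G1 X53.92 Y75.39 F1518
G1 X56.19 Y83.75 F1518
G1 X63.04 Y84.99 F1518
M5
G00 X89.64 Y74.11
M3 S876
G1 X200.41 Y35.89 F893
G1 X204.24 Y92.24 F893
G1 X109.90 Y58.06 F893
G1 X30.57 Y67.68 F893
G1 X89.64 Y74.11 F893
M5
G00 X25.09 Y69.12
M3 S876
G1 X83.63 Y69.12 F893
G1 X83.63 Y58.92 F893
G1 X25.09 Y58.92 F893
G1 X25.09 Y69.12 F893
M5
G00 X168.18 Y57.37
M3 S657
G1 X186.51 Y49.37 F1518
G1 X188.74 Y29.50 F1518
G1 X172.64 Y17.63 F1518
G1 X154.31 Y25.63 F1518
G1 X152.08 Y45.50 F1518
G1 X168.18 Y57.37 F1518
M5
G00 X0.00 Y0.00

1 u = 1 mm; y_m = 106.46 − y.

[1] `<rect>` rectangle, #ff00ff→score S657 F1518: (110.33,50.84) → (148.43,50.84) → (148.43,16.33) → (110.33,16.33) → (110.33,50.84) (closed)

[2] `<path>` cubic bezier, #ff00ff→score S657 F1518: (109.01,50.72) → (103.01,59.75) → (103.88,59.83) → (109.94,54.57) → (119.48,47.55) → (130.83,42.38)

[3] `<path>` cubic bezier, #ff00ff→score S657 F1518: (74.50,40.99) → (63.08,50.66) → (56.21,63.24) → (53.92,75.39) → (56.19,83.75) → (63.04,84.99)

[4] `<path>` closed polygon, #000000→cut S876 F893: (89.64,74.11) → (200.41,35.89) → (204.24,92.24) → (109.90,58.06) → (30.57,67.68) → (89.64,74.11) (closed)

[5] `<polygon>` rectangle, #000000→cut S876 F893: (25.09,69.12) → (83.63,69.12) → (83.63,58.92) → (25.09,58.92) → (25.09,69.12) (closed)

[6] `<polygon>` regular polygon, #ff00ff→score S657 F1518: (168.18,57.37) → (186.51,49.37) → (188.74,29.50) → (172.64,17.63) → (154.31,25.63) → (152.08,45.50) → (168.18,57.37) (closed)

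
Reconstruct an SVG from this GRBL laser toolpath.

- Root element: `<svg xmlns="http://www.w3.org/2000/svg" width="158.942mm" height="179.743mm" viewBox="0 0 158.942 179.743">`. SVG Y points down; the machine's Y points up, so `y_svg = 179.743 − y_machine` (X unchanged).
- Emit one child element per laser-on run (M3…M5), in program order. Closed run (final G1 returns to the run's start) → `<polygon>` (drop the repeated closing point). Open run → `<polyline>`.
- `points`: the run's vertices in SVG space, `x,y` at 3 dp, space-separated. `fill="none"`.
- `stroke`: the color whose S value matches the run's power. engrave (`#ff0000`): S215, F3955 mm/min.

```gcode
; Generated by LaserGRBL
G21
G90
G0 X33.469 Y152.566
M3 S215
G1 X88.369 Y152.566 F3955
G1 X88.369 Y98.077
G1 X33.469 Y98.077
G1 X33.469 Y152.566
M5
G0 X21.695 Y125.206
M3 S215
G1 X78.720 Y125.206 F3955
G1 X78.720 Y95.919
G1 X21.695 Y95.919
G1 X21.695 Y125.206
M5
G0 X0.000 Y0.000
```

<svg xmlns="http://www.w3.org/2000/svg" width="158.942mm" height="179.743mm" viewBox="0 0 158.942 179.743">
  <polygon points="33.469,27.177 88.369,27.177 88.369,81.666 33.469,81.666" fill="none" stroke="#ff0000"/>
  <polygon points="21.695,54.537 78.720,54.537 78.720,83.824 21.695,83.824" fill="none" stroke="#ff0000"/>
</svg>

Machine Y-up, SVG Y-down with viewBox height 179.743, so y_svg = 179.743 − y_machine; X carries over. Every run uses S215, so all elements get stroke `#ff0000` (engrave).

Run 1: The run returns to its start, so emit a `<polygon>` with points (Y-flipped): 33.469,27.177 88.369,27.177 88.369,81.666 33.469,81.666.

Run 2: The run returns to its start, so emit a `<polygon>` with points (Y-flipped): 21.695,54.537 78.720,54.537 78.720,83.824 21.695,83.824.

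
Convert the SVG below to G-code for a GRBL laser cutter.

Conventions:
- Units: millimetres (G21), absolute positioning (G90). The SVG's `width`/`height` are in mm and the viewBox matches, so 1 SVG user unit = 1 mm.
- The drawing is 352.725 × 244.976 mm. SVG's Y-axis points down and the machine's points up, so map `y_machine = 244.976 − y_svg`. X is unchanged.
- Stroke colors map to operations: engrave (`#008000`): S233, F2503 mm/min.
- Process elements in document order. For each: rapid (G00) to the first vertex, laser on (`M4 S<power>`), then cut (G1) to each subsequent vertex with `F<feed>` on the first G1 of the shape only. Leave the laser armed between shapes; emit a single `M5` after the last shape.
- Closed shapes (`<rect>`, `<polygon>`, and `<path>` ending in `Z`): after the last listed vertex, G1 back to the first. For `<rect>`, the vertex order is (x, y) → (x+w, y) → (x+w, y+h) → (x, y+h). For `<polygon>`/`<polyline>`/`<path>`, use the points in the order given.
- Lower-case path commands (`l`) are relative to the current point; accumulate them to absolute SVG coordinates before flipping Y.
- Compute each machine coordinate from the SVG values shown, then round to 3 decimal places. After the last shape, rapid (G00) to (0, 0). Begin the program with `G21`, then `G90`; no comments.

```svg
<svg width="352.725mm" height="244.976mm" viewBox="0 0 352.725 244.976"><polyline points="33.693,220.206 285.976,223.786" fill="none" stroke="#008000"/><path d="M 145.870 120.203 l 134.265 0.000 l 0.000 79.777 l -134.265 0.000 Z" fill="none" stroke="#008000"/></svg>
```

1 u = 1 mm; y_m = 244.976 − y.

[1] `<polyline>` line segment, #008000→engrave S233 F2503: (33.693,24.770) → (285.976,21.190)

[2] `<path>` rectangle, #008000→engrave S233 F2503: (145.870,124.773) → (280.135,124.773) → (280.135,44.996) → (145.870,44.996) → (145.870,124.773) (closed)

G21
G90
G00 X33.693 Y24.770
M4 S233
G1 X285.976 Y21.190 F2503
G00 X145.870 Y124.773
M4 S233
G1 X280.135 Y124.773 F2503
G1 X280.135 Y44.996
G1 X145.870 Y44.996
G1 X145.870 Y124.773
M5
G00 X0.000 Y0.000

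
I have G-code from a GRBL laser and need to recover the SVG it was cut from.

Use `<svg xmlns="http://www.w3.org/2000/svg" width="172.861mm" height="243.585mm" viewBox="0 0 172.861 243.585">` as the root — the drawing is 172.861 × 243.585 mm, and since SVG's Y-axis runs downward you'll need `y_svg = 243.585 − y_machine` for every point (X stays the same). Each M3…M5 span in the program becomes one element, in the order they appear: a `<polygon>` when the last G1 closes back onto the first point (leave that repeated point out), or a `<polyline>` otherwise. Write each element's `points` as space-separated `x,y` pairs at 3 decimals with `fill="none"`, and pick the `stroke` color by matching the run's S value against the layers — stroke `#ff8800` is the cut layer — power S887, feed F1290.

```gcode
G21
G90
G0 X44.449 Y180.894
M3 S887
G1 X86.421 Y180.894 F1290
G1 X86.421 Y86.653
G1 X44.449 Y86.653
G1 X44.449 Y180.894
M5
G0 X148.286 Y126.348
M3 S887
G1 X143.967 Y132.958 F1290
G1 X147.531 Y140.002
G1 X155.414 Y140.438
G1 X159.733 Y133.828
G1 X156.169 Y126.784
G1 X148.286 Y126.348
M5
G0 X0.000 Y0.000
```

<svg xmlns="http://www.w3.org/2000/svg" width="172.861mm" height="243.585mm" viewBox="0 0 172.861 243.585">
  <polygon points="44.449,62.691 86.421,62.691 86.421,156.932 44.449,156.932" fill="none" stroke="#ff8800"/>
  <polygon points="148.286,117.237 143.967,110.627 147.531,103.583 155.414,103.147 159.733,109.757 156.169,116.801" fill="none" stroke="#ff8800"/>
</svg>

Machine Y-up, SVG Y-down with viewBox height 243.585, so y_svg = 243.585 − y_machine; X carries over. Every run uses S887, so all elements get stroke `#ff8800` (cut).

Run 1: The run returns to its start, so emit a `<polygon>` with points (Y-flipped): 44.449,62.691 86.421,62.691 86.421,156.932 44.449,156.932.

Run 2: The run returns to its start, so emit a `<polygon>` with points (Y-flipped): 148.286,117.237 143.967,110.627 147.531,103.583 155.414,103.147 159.733,109.757 156.169,116.801.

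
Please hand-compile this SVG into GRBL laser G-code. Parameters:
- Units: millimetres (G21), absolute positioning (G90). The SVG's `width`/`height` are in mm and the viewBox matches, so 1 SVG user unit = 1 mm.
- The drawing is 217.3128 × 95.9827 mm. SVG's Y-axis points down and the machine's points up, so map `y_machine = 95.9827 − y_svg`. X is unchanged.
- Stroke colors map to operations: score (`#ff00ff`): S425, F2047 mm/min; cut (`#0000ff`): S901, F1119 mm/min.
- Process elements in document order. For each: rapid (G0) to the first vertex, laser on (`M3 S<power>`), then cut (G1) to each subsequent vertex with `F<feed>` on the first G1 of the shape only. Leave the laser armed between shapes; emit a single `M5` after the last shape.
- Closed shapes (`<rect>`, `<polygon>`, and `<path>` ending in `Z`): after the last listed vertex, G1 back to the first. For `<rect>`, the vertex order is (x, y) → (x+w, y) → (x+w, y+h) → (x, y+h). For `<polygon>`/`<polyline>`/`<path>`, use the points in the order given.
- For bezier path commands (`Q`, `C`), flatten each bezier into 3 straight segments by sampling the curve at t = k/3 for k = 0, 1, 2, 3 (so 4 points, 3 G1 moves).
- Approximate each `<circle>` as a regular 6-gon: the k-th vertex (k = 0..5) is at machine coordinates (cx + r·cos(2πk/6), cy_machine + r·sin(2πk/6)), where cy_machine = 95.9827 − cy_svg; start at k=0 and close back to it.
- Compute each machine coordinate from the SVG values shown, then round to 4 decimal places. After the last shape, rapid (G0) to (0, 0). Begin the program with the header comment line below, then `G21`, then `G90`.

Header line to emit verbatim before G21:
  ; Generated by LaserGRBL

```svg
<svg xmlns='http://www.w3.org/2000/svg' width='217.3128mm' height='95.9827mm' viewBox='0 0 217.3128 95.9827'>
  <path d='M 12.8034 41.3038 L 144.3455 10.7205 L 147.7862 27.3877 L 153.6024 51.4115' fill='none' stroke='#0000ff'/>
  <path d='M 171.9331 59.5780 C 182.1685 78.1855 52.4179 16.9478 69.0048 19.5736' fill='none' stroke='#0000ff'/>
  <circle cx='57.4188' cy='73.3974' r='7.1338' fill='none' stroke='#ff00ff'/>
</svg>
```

; Generated by LaserGRBL
G21
G90
G0 X12.8034 Y54.6789
M3 S901
G1 X144.3455 Y85.2622 F1119
G1 X147.7862 Y68.5950
G1 X153.6024 Y44.5712
G0 X171.9331 Y36.4047
M3 S901
G1 X146.1111 Y39.0897 F1119
G1 X90.5925 Y63.0696
G1 X69.0048 Y76.4091
G0 X64.5526 Y22.5853
M3 S425
G1 X60.9857 Y28.7634 F2047
G1 X53.8519 Y28.7634
G1 X50.2850 Y22.5853
G1 X53.8519 Y16.4072
G1 X60.9857 Y16.4072
G1 X64.5526 Y22.5853
M5
G0 X0.0000 Y0.0000

viewBox `0 0 217.3128 95.9827` with mm width/height → 1 unit = 1 mm. Flip: y_m = 95.9827 − y_svg.

**Shape 1** — `<path>` open polyline, stroke `#0000ff` → cut (S901, F1119). Machine vertices: (12.8034,54.6789) → (144.3455,85.2622) → (147.7862,68.5950) → (153.6024,44.5712). Open path.

**Shape 2** — `<path>` cubic bezier, stroke `#0000ff` → cut (S901, F1119). Control points (SVG): P0=(171.9331,59.5780), P1=(182.1685,78.1855), P2=(52.4179,16.9478), P3=(69.0048,19.5736); sampled at t=k/3. Machine vertices: (171.9331,36.4047) → (146.1111,39.0897) → (90.5925,63.0696) → (69.0048,76.4091). Open path.

**Shape 3** — `<circle>` circle, stroke `#ff00ff` → score (S425, F2047). Machine vertices: (64.5526,22.5853) → (60.9857,28.7634) → (53.8519,28.7634) → (50.2850,22.5853) → (53.8519,16.4072) → (60.9857,16.4072) → (64.5526,22.5853). Closed: final G1 returns to the first vertex.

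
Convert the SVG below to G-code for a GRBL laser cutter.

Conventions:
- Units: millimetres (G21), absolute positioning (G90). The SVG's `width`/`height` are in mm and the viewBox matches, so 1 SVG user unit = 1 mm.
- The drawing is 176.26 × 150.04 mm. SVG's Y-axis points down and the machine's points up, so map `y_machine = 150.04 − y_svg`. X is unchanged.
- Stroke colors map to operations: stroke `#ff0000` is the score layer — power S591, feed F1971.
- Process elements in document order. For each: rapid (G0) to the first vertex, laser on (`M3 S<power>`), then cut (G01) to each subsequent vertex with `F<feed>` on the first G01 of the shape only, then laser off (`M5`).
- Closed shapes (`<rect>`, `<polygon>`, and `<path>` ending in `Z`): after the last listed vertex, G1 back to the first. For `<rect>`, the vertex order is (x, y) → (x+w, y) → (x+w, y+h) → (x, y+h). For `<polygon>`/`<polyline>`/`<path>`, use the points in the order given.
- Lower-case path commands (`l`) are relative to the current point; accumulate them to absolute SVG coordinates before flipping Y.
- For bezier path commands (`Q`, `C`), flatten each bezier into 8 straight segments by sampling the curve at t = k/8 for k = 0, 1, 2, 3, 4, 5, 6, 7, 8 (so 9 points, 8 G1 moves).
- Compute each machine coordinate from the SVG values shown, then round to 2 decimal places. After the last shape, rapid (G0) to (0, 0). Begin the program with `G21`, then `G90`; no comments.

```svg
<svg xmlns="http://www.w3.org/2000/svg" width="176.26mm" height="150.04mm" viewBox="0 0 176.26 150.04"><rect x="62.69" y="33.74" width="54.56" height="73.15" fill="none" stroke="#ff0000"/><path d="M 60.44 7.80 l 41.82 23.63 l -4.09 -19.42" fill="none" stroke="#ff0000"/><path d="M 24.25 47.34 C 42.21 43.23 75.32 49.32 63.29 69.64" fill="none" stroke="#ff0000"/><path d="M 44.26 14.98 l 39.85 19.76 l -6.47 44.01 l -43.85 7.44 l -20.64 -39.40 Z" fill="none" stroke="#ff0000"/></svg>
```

G21
G90
G0 X62.69 Y116.30
M3 S591
G01 X117.25 Y116.30 F1971
G01 X117.25 Y43.15
G01 X62.69 Y43.15
G01 X62.69 Y116.30
M5
G0 X60.44 Y142.24
M3 S591
G01 X102.26 Y118.61 F1971
G01 X98.17 Y138.03
M5
G0 X24.25 Y102.70
M3 S591
G01 X31.58 Y103.76 F1971
G01 X39.62 Y103.81
G01 X47.67 Y102.81
G01 X55.02 Y100.71
G01 X60.96 Y97.47
G01 X64.79 Y93.03
G01 X65.80 Y87.36
G01 X63.29 Y80.40
M5
G0 X44.26 Y135.06
M3 S591
G01 X84.11 Y115.30 F1971
G01 X77.64 Y71.29
G01 X33.79 Y63.85
G01 X13.15 Y103.25
G01 X44.26 Y135.06
M5
G0 X0.00 Y0.00

viewBox `0 0 176.26 150.04` with mm width/height → 1 unit = 1 mm. Flip: y_m = 150.04 − y_svg.

**Shape 1** — `<rect>` rectangle, stroke `#ff0000` → score (S591, F1971). Machine vertices: (62.69,116.30) → (117.25,116.30) → (117.25,43.15) → (62.69,43.15) → (62.69,116.30). Closed: final G1 returns to the first vertex.

**Shape 2** — `<path>` open polyline, stroke `#ff0000` → score (S591, F1971). Machine vertices: (60.44,142.24) → (102.26,118.61) → (98.17,138.03). Open path.

**Shape 3** — `<path>` cubic bezier, stroke `#ff0000` → score (S591, F1971). Control points (SVG): P0=(24.25,47.34), P1=(42.21,43.23), P2=(75.32,49.32), P3=(63.29,69.64); sampled at t=k/8. Machine vertices: (24.25,102.70) → (31.58,103.76) → (39.62,103.81) → (47.67,102.81) → (55.02,100.71) → (60.96,97.47) → (64.79,93.03) → (65.80,87.36) → (63.29,80.40). Open path.

**Shape 4** — `<path>` regular polygon, stroke `#ff0000` → score (S591, F1971). Machine vertices: (44.26,135.06) → (84.11,115.30) → (77.64,71.29) → (33.79,63.85) → (13.15,103.25) → (44.26,135.06). Closed: final G1 returns to the first vertex.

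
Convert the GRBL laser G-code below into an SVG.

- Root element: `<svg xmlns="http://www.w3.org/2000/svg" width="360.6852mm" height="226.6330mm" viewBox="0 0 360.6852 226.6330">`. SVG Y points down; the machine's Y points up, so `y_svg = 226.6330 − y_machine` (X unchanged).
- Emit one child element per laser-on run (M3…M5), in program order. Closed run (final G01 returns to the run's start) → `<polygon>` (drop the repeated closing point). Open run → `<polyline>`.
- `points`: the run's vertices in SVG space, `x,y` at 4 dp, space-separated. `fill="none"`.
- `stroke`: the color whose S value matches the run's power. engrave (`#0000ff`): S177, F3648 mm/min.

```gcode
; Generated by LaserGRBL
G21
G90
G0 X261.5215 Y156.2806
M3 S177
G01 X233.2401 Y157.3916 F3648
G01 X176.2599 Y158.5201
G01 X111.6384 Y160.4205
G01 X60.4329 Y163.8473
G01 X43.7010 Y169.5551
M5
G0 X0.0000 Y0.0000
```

Machine Y-up, SVG Y-down with viewBox height 226.6330, so y_svg = 226.6330 − y_machine; X carries over. Every run uses S177, so all elements get stroke `#0000ff` (engrave).

Run 1: The run is open, so emit a `<polyline>` with points (Y-flipped): 261.5215,70.3524 233.2401,69.2414 176.2599,68.1129 111.6384,66.2125 60.4329,62.7857 43.7010,57.0779.

<svg xmlns="http://www.w3.org/2000/svg" width="360.6852mm" height="226.6330mm" viewBox="0 0 360.6852 226.6330">
  <polyline points="261.5215,70.3524 233.2401,69.2414 176.2599,68.1129 111.6384,66.2125 60.4329,62.7857 43.7010,57.0779" fill="none" stroke="#0000ff"/>
</svg>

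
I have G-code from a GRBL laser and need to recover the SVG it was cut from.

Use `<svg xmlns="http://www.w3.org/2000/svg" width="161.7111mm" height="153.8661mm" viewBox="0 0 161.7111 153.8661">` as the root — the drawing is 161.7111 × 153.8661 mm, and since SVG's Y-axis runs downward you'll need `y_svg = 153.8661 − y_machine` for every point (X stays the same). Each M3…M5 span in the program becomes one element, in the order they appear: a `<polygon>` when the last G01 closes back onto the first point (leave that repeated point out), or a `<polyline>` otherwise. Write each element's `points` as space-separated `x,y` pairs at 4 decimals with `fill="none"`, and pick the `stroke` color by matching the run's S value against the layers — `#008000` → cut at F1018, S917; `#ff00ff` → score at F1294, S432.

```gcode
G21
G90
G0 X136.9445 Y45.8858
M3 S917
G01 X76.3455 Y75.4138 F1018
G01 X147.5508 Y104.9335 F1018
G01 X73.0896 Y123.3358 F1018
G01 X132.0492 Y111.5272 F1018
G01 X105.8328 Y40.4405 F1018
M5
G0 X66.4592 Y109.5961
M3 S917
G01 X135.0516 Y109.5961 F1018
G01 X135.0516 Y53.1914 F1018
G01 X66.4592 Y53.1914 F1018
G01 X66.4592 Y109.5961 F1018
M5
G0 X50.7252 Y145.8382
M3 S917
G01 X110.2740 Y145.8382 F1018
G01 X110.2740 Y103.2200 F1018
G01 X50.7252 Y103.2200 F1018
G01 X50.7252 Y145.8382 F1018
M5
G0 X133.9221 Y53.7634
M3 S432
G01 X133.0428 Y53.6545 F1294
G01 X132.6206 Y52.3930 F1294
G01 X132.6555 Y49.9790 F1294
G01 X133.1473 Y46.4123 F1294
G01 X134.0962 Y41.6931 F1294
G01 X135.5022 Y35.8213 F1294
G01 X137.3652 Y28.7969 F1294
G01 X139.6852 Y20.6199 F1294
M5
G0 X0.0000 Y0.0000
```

y_svg = 153.8661 − y_m.

[1] S917→`#008000` (cut); open run; points: 136.9445,107.9803 76.3455,78.4523 147.5508,48.9326 73.0896,30.5303 132.0492,42.3389 105.8328,113.4256

[2] S917→`#008000` (cut); closed run; points: 66.4592,44.2700 135.0516,44.2700 135.0516,100.6747 66.4592,100.6747

[3] S917→`#008000` (cut); closed run; points: 50.7252,8.0279 110.2740,8.0279 110.2740,50.6461 50.7252,50.6461

[4] S432→`#ff00ff` (score); open run; points: 133.9221,100.1027 133.0428,100.2116 132.6206,101.4731 132.6555,103.8871 133.1473,107.4538 134.0962,112.1730 135.5022,118.0448 137.3652,125.0692 139.6852,133.2462

<svg xmlns="http://www.w3.org/2000/svg" width="161.7111mm" height="153.8661mm" viewBox="0 0 161.7111 153.8661">
  <polyline points="136.9445,107.9803 76.3455,78.4523 147.5508,48.9326 73.0896,30.5303 132.0492,42.3389 105.8328,113.4256" fill="none" stroke="#008000"/>
  <polygon points="66.4592,44.2700 135.0516,44.2700 135.0516,100.6747 66.4592,100.6747" fill="none" stroke="#008000"/>
  <polygon points="50.7252,8.0279 110.2740,8.0279 110.2740,50.6461 50.7252,50.6461" fill="none" stroke="#008000"/>
  <polyline points="133.9221,100.1027 133.0428,100.2116 132.6206,101.4731 132.6555,103.8871 133.1473,107.4538 134.0962,112.1730 135.5022,118.0448 137.3652,125.0692 139.6852,133.2462" fill="none" stroke="#ff00ff"/>
</svg>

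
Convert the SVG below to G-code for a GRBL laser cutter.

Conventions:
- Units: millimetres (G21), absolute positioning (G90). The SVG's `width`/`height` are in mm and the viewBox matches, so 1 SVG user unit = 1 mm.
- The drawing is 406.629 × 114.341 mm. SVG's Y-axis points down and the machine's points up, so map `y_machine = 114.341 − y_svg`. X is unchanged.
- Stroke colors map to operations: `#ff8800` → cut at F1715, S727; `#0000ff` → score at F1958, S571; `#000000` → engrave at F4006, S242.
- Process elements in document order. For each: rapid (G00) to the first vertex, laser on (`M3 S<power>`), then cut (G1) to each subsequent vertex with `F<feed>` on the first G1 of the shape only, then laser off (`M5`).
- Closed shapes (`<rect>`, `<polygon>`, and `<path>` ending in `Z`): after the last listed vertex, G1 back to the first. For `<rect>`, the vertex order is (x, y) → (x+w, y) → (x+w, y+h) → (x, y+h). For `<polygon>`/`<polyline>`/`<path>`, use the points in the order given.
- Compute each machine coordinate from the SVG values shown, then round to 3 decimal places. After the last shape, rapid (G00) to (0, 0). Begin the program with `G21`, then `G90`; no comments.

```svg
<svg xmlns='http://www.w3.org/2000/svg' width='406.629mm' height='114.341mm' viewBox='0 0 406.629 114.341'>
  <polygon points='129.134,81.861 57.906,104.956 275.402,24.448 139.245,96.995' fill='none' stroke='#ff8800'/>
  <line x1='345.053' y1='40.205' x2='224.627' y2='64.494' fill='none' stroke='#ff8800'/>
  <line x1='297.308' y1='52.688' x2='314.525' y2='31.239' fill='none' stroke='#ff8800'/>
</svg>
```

viewBox `0 0 406.629 114.341` with mm width/height → 1 unit = 1 mm. Flip: y_m = 114.341 − y_svg.

**Shape 1** — `<polygon>` closed polygon, stroke `#ff8800` → cut (S727, F1715). Machine vertices: (129.134,32.480) → (57.906,9.385) → (275.402,89.893) → (139.245,17.346) → (129.134,32.480). Closed: final G1 returns to the first vertex.

**Shape 2** — `<line>` line segment, stroke `#ff8800` → cut (S727, F1715). Machine vertices: (345.053,74.136) → (224.627,49.847). Open path.

**Shape 3** — `<line>` line segment, stroke `#ff8800` → cut (S727, F1715). Machine vertices: (297.308,61.653) → (314.525,83.102). Open path.

G21
G90
G00 X129.134 Y32.480
M3 S727
G1 X57.906 Y9.385 F1715
G1 X275.402 Y89.893
G1 X139.245 Y17.346
G1 X129.134 Y32.480
M5
G00 X345.053 Y74.136
M3 S727
G1 X224.627 Y49.847 F1715
M5
G00 X297.308 Y61.653
M3 S727
G1 X314.525 Y83.102 F1715
M5
G00 X0.000 Y0.000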